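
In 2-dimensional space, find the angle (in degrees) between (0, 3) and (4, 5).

With u = (0, 3), v = (4, 5):
u·v = 0·4 + 3·5 = 0 + 15 = 15.
|u| = √(0² + 3²) = √9, |v| = √(4² + 5²) = √41, so |u||v| = √(9·41) = √369.
cos θ = (u·v)/(|u||v|) = 15/√369 ≈ 0.780869
θ = arccos(0.780869) ≈ 38.66°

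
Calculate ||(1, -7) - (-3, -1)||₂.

√(Σ(x_i - y_i)²) = √((1 - (-3))² + (-7 - (-1))²)
= √(4² + (-6)²) = √(16 + 36) = √52 ≈ 7.2111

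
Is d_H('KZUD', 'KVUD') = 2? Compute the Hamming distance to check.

Differing positions: 2. Hamming distance = 1, so the claim that d_H = 2 is false.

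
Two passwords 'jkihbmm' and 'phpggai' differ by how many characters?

Differing positions: 1, 2, 3, 4, 5, 6, 7. Hamming distance = 7.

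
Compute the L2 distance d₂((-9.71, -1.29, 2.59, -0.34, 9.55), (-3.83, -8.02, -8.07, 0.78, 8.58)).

√(Σ(x_i - y_i)²) = √((-9.71 - (-3.83))² + (-1.29 - (-8.02))² + (2.59 - (-8.07))² + (-0.34 - 0.78)² + (9.55 - 8.58)²)
= √((-5.88)² + 6.73² + 10.66² + (-1.12)² + 0.97²) = √(34.5744 + 45.2929 + 113.6356 + 1.2544 + 0.9409) = √195.6982 ≈ 13.9892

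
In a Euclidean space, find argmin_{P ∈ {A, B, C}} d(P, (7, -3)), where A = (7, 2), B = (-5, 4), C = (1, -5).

Distances: d(A) = 5, d(B) ≈ 13.8924, d(C) ≈ 6.3246. Nearest: A = (7, 2) with distance 5.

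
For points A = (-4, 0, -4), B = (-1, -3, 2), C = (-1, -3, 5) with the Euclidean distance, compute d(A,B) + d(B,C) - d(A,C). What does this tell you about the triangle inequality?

d(A,B) = √(3² + 3² + 6²) = √54 ≈ 7.3485, d(B,C) = √(0² + 0² + 3²) = √9 = 3, d(A,C) = √(3² + 3² + 9²) = √99 ≈ 9.9499.
d(A,B) + d(B,C) - d(A,C) = 7.3485 + 3 - 9.9499 = 10.3485 - 9.9499 = 0.3986 (to 4 decimal places). This is ≥ 0, so the triangle inequality holds for these points.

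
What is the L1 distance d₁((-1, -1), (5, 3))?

Σ|x_i - y_i| = |-1 - 5| + |-1 - 3| = 6 + 4 = 10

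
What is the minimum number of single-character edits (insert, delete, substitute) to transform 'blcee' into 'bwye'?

Let D[i][j] be the edit distance between the first i characters of 'blcee' and the first j characters of 'bwye', with D[i][0] = i, D[0][j] = j, and D[i][j] = D[i-1][j-1] if the characters match, else 1 + min(D[i-1][j], D[i][j-1], D[i-1][j-1]). Filling the table (rows: prefixes of 'blcee', columns: prefixes of 'bwye'):
     ε  b  w  y  e
  ε  0  1  2  3  4
  b  1  0  1  2  3
  l  2  1  1  2  3
  c  3  2  2  2  3
  e  4  3  3  3  2
  e  5  4  4  4  3
The bottom-right entry gives D[5][4] = 3, so no sequence of fewer than 3 edits works. Backtracking through the table gives one optimal edit sequence (3 edits):
  blcee → bcee (del l @2)
  bcee → bwee (sub c→w @2)
  bwee → bwye (sub e→y @3)
Edit distance = 3.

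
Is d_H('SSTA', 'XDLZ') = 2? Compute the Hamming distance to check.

Differing positions: 1, 2, 3, 4. Hamming distance = 4, so the claim that d_H = 2 is false.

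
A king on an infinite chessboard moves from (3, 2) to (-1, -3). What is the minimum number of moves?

max(|x_i - y_i|) = max(|3 - (-1)|, |2 - (-3)|) = max(4, 5) = 5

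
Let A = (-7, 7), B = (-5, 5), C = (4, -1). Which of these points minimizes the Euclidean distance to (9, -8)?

Distances: d(A) ≈ 21.9317, d(B) ≈ 19.105, d(C) ≈ 8.6023. Nearest: C = (4, -1) with distance 8.6023.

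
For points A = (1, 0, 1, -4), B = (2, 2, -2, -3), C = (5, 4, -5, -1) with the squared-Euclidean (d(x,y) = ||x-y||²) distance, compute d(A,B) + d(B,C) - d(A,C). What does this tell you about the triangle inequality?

d(A,B) = 1² + 2² + 3² + 1² = 15, d(B,C) = 3² + 2² + 3² + 2² = 26, d(A,C) = 4² + 4² + 6² + 3² = 77.
d(A,B) + d(B,C) - d(A,C) = 15 + 26 - 77 = 41 - 77 = -36. This is < 0, so the triangle inequality FAILS for these points (squared-Euclidean is not a metric).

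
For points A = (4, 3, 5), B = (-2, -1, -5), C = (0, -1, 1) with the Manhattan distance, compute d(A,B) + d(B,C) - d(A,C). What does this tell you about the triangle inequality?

d(A,B) = 6 + 4 + 10 = 20, d(B,C) = 2 + 0 + 6 = 8, d(A,C) = 4 + 4 + 4 = 12.
d(A,B) + d(B,C) - d(A,C) = 20 + 8 - 12 = 28 - 12 = 16. This is ≥ 0, so the triangle inequality holds for these points.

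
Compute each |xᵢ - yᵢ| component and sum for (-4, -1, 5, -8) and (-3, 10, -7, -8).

Σ|x_i - y_i| = |-4 - (-3)| + |-1 - 10| + |5 - (-7)| + |-8 - (-8)| = 1 + 11 + 12 + 0 = 24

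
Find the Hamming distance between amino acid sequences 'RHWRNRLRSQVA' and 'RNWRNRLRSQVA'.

Differing positions: 2. Hamming distance = 1.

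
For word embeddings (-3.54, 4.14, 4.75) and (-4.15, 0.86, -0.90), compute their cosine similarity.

With u = (-3.54, 4.14, 4.75), v = (-4.15, 0.86, -0.90):
u·v = (-3.54)·(-4.15) + 4.14·0.86 + 4.75·(-0.9) = 14.691 + 3.5604 + (-4.275) = 13.9764.
|u| = √((-3.54)² + 4.14² + 4.75²) = √(12.5316 + 17.1396 + 22.5625) = √52.2337, |v| = √((-4.15)² + 0.86² + (-0.9)²) = √(17.2225 + 0.7396 + 0.81) = √18.7721.
cos θ = (u·v)/(|u||v|) = 13.9764/(√52.2337·√18.7721) ≈ 0.4463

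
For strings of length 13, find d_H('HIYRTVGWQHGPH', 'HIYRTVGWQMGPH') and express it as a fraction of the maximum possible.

Differing positions: 10. Hamming distance = 1. The maximum possible Hamming distance for length-13 strings is 13, so d_H/13 = 1/13 ≈ 0.0769.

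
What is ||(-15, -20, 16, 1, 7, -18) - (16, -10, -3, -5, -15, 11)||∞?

max(|x_i - y_i|) = max(|-15 - 16|, |-20 - (-10)|, |16 - (-3)|, |1 - (-5)|, |7 - (-15)|, |-18 - 11|) = max(31, 10, 19, 6, 22, 29) = 31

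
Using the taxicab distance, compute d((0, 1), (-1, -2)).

Σ|x_i - y_i| = |0 - (-1)| + |1 - (-2)| = 1 + 3 = 4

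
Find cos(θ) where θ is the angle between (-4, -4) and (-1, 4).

With u = (-4, -4), v = (-1, 4):
u·v = (-4)·(-1) + (-4)·4 = 4 + (-16) = -12.
|u| = √((-4)² + (-4)²) = √32, |v| = √((-1)² + 4²) = √17, so |u||v| = √(32·17) = √544.
cos θ = (u·v)/(|u||v|) = -12/√544 ≈ -0.5145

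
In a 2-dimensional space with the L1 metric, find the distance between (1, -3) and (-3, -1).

Σ|x_i - y_i| = |1 - (-3)| + |-3 - (-1)| = 4 + 2 = 6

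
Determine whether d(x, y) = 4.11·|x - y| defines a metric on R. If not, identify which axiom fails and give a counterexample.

Yes. Since |x - y| is a metric on R and 4.11 > 0, the positive scalar multiple 4.11·|x - y| is also a metric: scaling by a positive constant preserves non-negativity, identity (d=0 ⟺ |x-y|=0 ⟺ x=y), symmetry, and the triangle inequality.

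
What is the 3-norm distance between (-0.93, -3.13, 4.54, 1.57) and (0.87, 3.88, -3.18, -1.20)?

(Σ|x_i - y_i|^3)^(1/3) = (|-0.93 - 0.87|^3 + |-3.13 - 3.88|^3 + |4.54 - (-3.18)|^3 + |1.57 - (-1.2)|^3)^(1/3)
= (1.8^3 + 7.01^3 + 7.72^3 + 2.77^3)^(1/3) ≈ (5.832 + 344.4721 + 460.0996 + 21.2539)^(1/3) = (831.6576)^(1/3) ≈ 9.404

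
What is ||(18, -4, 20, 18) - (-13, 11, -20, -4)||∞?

max(|x_i - y_i|) = max(|18 - (-13)|, |-4 - 11|, |20 - (-20)|, |18 - (-4)|) = max(31, 15, 40, 22) = 40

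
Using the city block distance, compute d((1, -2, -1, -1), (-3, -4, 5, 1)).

Σ|x_i - y_i| = |1 - (-3)| + |-2 - (-4)| + |-1 - 5| + |-1 - 1| = 4 + 2 + 6 + 2 = 14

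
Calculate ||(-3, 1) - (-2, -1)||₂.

√(Σ(x_i - y_i)²) = √((-3 - (-2))² + (1 - (-1))²)
= √((-1)² + 2²) = √(1 + 4) = √5 ≈ 2.2361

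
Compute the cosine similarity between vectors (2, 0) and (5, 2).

With u = (2, 0), v = (5, 2):
u·v = 2·5 + 0·2 = 10 + 0 = 10.
|u| = √(2² + 0²) = √4, |v| = √(5² + 2²) = √29, so |u||v| = √(4·29) = √116.
cos θ = (u·v)/(|u||v|) = 10/√116 ≈ 0.9285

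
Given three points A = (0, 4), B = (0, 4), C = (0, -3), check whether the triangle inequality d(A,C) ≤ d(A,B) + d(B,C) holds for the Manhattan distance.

d(A,B) = 0 + 0 = 0, d(B,C) = 0 + 7 = 7, d(A,C) = 0 + 7 = 7.
d(A,C) = 7 ≤ 0 + 7 = 7. Triangle inequality is satisfied.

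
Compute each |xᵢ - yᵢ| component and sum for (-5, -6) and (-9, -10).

Σ|x_i - y_i| = |-5 - (-9)| + |-6 - (-10)| = 4 + 4 = 8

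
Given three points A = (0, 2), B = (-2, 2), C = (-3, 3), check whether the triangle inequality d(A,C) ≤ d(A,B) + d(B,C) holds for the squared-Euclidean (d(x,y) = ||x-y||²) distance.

d(A,B) = 2² + 0² = 4, d(B,C) = 1² + 1² = 2, d(A,C) = 3² + 1² = 10.
d(A,C) = 10 > 4 + 2 = 6. Triangle inequality is VIOLATED. (Squared-Euclidean is not a metric — this is a counterexample.)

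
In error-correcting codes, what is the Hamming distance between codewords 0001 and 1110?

Differing positions: 1, 2, 3, 4. Hamming distance = 4.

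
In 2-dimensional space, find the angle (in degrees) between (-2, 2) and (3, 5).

With u = (-2, 2), v = (3, 5):
u·v = (-2)·3 + 2·5 = (-6) + 10 = 4.
|u| = √((-2)² + 2²) = √8, |v| = √(3² + 5²) = √34, so |u||v| = √(8·34) = √272.
cos θ = (u·v)/(|u||v|) = 4/√272 ≈ 0.242536
θ = arccos(0.242536) ≈ 75.96°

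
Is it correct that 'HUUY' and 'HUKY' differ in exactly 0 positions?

Differing positions: 3. Hamming distance = 1, so the claim that d_H = 0 is false.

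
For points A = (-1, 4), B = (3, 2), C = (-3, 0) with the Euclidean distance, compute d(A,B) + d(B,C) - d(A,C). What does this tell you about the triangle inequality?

d(A,B) = √(4² + 2²) = √20 ≈ 4.4721, d(B,C) = √(6² + 2²) = √40 ≈ 6.3246, d(A,C) = √(2² + 4²) = √20 ≈ 4.4721.
d(A,B) + d(B,C) - d(A,C) = 4.4721 + 6.3246 - 4.4721 = 10.7967 - 4.4721 = 6.3246 (to 4 decimal places). This is ≥ 0, so the triangle inequality holds for these points.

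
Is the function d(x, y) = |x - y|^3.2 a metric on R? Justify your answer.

No. d(x,y) = |x-y|^3.2 fails the triangle inequality since p = 3.2 > 1. Counterexample: x = 5, y = 7, z = 13. d(x,z) = |5 - 13|^3.2 = 8^3.2 ≈ 776.0469, but d(x,y) + d(y,z) = 2^3.2 + 6^3.2 ≈ 9.1896 + 309.0893 = 318.2789. Since 776.0469 > 318.2789, the triangle inequality is violated.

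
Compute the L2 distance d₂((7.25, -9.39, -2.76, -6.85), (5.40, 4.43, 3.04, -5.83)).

√(Σ(x_i - y_i)²) = √((7.25 - 5.4)² + (-9.39 - 4.43)² + (-2.76 - 3.04)² + (-6.85 - (-5.83))²)
= √(1.85² + (-13.82)² + (-5.8)² + (-1.02)²) = √(3.4225 + 190.9924 + 33.64 + 1.0404) = √229.0953 ≈ 15.1359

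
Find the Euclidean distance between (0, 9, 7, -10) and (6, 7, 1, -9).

√(Σ(x_i - y_i)²) = √((0 - 6)² + (9 - 7)² + (7 - 1)² + (-10 - (-9))²)
= √((-6)² + 2² + 6² + (-1)²) = √(36 + 4 + 36 + 1) = √77 ≈ 8.775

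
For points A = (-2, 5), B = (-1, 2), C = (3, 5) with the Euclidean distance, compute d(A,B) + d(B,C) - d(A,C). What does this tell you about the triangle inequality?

d(A,B) = √(1² + 3²) = √10 ≈ 3.1623, d(B,C) = √(4² + 3²) = √25 = 5, d(A,C) = √(5² + 0²) = √25 = 5.
d(A,B) + d(B,C) - d(A,C) = 3.1623 + 5 - 5 = 8.1623 - 5 = 3.1623 (to 4 decimal places). This is ≥ 0, so the triangle inequality holds for these points.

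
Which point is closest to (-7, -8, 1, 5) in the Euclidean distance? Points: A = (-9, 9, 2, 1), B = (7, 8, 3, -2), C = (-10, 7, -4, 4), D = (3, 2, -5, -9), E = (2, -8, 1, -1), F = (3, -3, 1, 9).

Distances: d(A) ≈ 17.6068, d(B) ≈ 22.4722, d(C) ≈ 16.1245, d(D) ≈ 20.7846, d(E) ≈ 10.8167, d(F) ≈ 11.8743. Nearest: E = (2, -8, 1, -1) with distance 10.8167.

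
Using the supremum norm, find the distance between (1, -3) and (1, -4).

max(|x_i - y_i|) = max(|1 - 1|, |-3 - (-4)|) = max(0, 1) = 1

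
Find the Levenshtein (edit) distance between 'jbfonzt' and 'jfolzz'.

Let D[i][j] be the edit distance between the first i characters of 'jbfonzt' and the first j characters of 'jfolzz', with D[i][0] = i, D[0][j] = j, and D[i][j] = D[i-1][j-1] if the characters match, else 1 + min(D[i-1][j], D[i][j-1], D[i-1][j-1]). Filling the table (rows: prefixes of 'jbfonzt', columns: prefixes of 'jfolzz'):
     ε  j  f  o  l  z  z
  ε  0  1  2  3  4  5  6
  j  1  0  1  2  3  4  5
  b  2  1  1  2  3  4  5
  f  3  2  1  2  3  4  5
  o  4  3  2  1  2  3  4
  n  5  4  3  2  2  3  4
  z  6  5  4  3  3  2  3
  t  7  6  5  4  4  3  3
The bottom-right entry gives D[7][6] = 3, so no sequence of fewer than 3 edits works. Backtracking through the table gives one optimal edit sequence (3 edits):
  jbfonzt → jfonzt (del b @2)
  jfonzt → jfolzt (sub n→l @4)
  jfolzt → jfolzz (sub t→z @6)
Edit distance = 3.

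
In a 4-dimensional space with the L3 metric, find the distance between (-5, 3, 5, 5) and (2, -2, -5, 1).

(Σ|x_i - y_i|^3)^(1/3) = (|-5 - 2|^3 + |3 - (-2)|^3 + |5 - (-5)|^3 + |5 - 1|^3)^(1/3)
= (7^3 + 5^3 + 10^3 + 4^3)^(1/3) = (343 + 125 + 1000 + 64)^(1/3) = (1532)^(1/3) ≈ 11.528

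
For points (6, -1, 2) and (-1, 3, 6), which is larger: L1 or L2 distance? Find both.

L1 = |6 - (-1)| + |-1 - 3| + |2 - 6| = 7 + 4 + 4 = 15
L2 = √(7² + 4² + 4²) = √81 = 9
L1 ≥ L2 always (equality iff movement is along one axis); L1 > L2 here.
Ratio L1/L2 = 15/9 ≈ 1.6667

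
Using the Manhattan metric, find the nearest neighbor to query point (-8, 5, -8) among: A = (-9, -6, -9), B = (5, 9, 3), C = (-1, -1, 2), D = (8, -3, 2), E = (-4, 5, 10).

Distances: d(A) = 13, d(B) = 28, d(C) = 23, d(D) = 34, d(E) = 22. Nearest: A = (-9, -6, -9) with distance 13.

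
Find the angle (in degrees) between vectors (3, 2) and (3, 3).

With u = (3, 2), v = (3, 3):
u·v = 3·3 + 2·3 = 9 + 6 = 15.
|u| = √(3² + 2²) = √13, |v| = √(3² + 3²) = √18, so |u||v| = √(13·18) = √234.
cos θ = (u·v)/(|u||v|) = 15/√234 ≈ 0.980581
θ = arccos(0.980581) ≈ 11.31°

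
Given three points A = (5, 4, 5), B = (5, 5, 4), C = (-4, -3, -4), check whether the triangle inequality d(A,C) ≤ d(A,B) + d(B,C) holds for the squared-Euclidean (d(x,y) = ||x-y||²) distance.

d(A,B) = 0² + 1² + 1² = 2, d(B,C) = 9² + 8² + 8² = 209, d(A,C) = 9² + 7² + 9² = 211.
d(A,C) = 211 ≤ 2 + 209 = 211. Triangle inequality is satisfied.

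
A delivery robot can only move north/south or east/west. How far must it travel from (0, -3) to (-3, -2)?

Σ|x_i - y_i| = |0 - (-3)| + |-3 - (-2)| = 3 + 1 = 4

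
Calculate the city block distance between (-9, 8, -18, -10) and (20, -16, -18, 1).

Σ|x_i - y_i| = |-9 - 20| + |8 - (-16)| + |-18 - (-18)| + |-10 - 1| = 29 + 24 + 0 + 11 = 64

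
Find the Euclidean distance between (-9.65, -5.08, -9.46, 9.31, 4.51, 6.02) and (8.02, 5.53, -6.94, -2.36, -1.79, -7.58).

√(Σ(x_i - y_i)²) = √((-9.65 - 8.02)² + (-5.08 - 5.53)² + (-9.46 - (-6.94))² + (9.31 - (-2.36))² + (4.51 - (-1.79))² + (6.02 - (-7.58))²)
= √((-17.67)² + (-10.61)² + (-2.52)² + 11.67² + 6.3² + 13.6²) = √(312.2289 + 112.5721 + 6.3504 + 136.1889 + 39.69 + 184.96) = √791.9903 ≈ 28.1423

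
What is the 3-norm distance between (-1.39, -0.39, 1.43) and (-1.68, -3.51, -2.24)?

(Σ|x_i - y_i|^3)^(1/3) = (|-1.39 - (-1.68)|^3 + |-0.39 - (-3.51)|^3 + |1.43 - (-2.24)|^3)^(1/3)
= (0.29^3 + 3.12^3 + 3.67^3)^(1/3) ≈ (0.0244 + 30.3713 + 49.4309)^(1/3) = (79.8266)^(1/3) ≈ 4.3058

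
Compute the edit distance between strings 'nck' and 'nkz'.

Let D[i][j] be the edit distance between the first i characters of 'nck' and the first j characters of 'nkz', with D[i][0] = i, D[0][j] = j, and D[i][j] = D[i-1][j-1] if the characters match, else 1 + min(D[i-1][j], D[i][j-1], D[i-1][j-1]). Filling the table (rows: prefixes of 'nck', columns: prefixes of 'nkz'):
     ε  n  k  z
  ε  0  1  2  3
  n  1  0  1  2
  c  2  1  1  2
  k  3  2  1  2
The bottom-right entry gives D[3][3] = 2, so no sequence of fewer than 2 edits works. Backtracking through the table gives one optimal edit sequence (2 edits):
  nck → nkk (sub c→k @2)
  nkk → nkz (sub k→z @3)
Edit distance = 2.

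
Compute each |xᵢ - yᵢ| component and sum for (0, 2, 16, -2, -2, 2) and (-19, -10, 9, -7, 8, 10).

Σ|x_i - y_i| = |0 - (-19)| + |2 - (-10)| + |16 - 9| + |-2 - (-7)| + |-2 - 8| + |2 - 10| = 19 + 12 + 7 + 5 + 10 + 8 = 61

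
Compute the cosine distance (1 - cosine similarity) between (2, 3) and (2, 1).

With u = (2, 3), v = (2, 1):
u·v = 2·2 + 3·1 = 4 + 3 = 7.
|u| = √(2² + 3²) = √13, |v| = √(2² + 1²) = √5, so |u||v| = √(13·5) = √65.
cos θ = (u·v)/(|u||v|) = 7/√65 ≈ 0.8682
Cosine distance = 1 - cos θ ≈ 1 - 0.8682 = 0.1318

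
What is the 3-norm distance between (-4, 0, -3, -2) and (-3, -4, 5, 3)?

(Σ|x_i - y_i|^3)^(1/3) = (|-4 - (-3)|^3 + |0 - (-4)|^3 + |-3 - 5|^3 + |-2 - 3|^3)^(1/3)
= (1^3 + 4^3 + 8^3 + 5^3)^(1/3) = (1 + 64 + 512 + 125)^(1/3) = (702)^(1/3) ≈ 8.8875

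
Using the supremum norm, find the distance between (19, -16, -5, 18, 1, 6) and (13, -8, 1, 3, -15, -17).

max(|x_i - y_i|) = max(|19 - 13|, |-16 - (-8)|, |-5 - 1|, |18 - 3|, |1 - (-15)|, |6 - (-17)|) = max(6, 8, 6, 15, 16, 23) = 23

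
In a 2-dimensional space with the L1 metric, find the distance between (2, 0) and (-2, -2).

Σ|x_i - y_i| = |2 - (-2)| + |0 - (-2)| = 4 + 2 = 6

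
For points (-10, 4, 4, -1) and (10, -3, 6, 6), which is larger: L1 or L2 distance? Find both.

L1 = |-10 - 10| + |4 - (-3)| + |4 - 6| + |-1 - 6| = 20 + 7 + 2 + 7 = 36
L2 = √(20² + 7² + 2² + 7²) = √502 ≈ 22.4054
L1 ≥ L2 always (equality iff movement is along one axis); L1 > L2 here.
Ratio L1/L2 = 36/√502 ≈ 1.6068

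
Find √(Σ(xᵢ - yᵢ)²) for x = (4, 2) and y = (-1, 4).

√(Σ(x_i - y_i)²) = √((4 - (-1))² + (2 - 4)²)
= √(5² + (-2)²) = √(25 + 4) = √29 ≈ 5.3852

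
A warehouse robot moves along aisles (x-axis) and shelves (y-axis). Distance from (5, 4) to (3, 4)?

Σ|x_i - y_i| = |5 - 3| + |4 - 4| = 2 + 0 = 2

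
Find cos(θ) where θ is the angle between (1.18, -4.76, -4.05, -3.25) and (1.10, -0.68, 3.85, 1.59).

With u = (1.18, -4.76, -4.05, -3.25), v = (1.10, -0.68, 3.85, 1.59):
u·v = 1.18·1.1 + (-4.76)·(-0.68) + (-4.05)·3.85 + (-3.25)·1.59 = 1.298 + 3.2368 + (-15.5925) + (-5.1675) = -16.2252.
|u| = √(1.18² + (-4.76)² + (-4.05)² + (-3.25)²) = √(1.3924 + 22.6576 + 16.4025 + 10.5625) = √51.015, |v| = √(1.1² + (-0.68)² + 3.85² + 1.59²) = √(1.21 + 0.4624 + 14.8225 + 2.5281) = √19.023.
cos θ = (u·v)/(|u||v|) = -16.2252/(√51.015·√19.023) ≈ -0.5208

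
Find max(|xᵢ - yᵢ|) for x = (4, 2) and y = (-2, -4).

max(|x_i - y_i|) = max(|4 - (-2)|, |2 - (-4)|) = max(6, 6) = 6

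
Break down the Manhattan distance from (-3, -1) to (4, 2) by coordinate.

Σ|x_i - y_i| = |-3 - 4| + |-1 - 2| = 7 + 3 = 10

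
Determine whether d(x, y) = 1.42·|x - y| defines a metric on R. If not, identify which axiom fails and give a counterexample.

Yes. Since |x - y| is a metric on R and 1.42 > 0, the positive scalar multiple 1.42·|x - y| is also a metric: scaling by a positive constant preserves non-negativity, identity (d=0 ⟺ |x-y|=0 ⟺ x=y), symmetry, and the triangle inequality.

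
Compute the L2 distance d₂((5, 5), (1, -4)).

√(Σ(x_i - y_i)²) = √((5 - 1)² + (5 - (-4))²)
= √(4² + 9²) = √(16 + 81) = √97 ≈ 9.8489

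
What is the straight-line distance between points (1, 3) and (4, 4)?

√(Σ(x_i - y_i)²) = √((1 - 4)² + (3 - 4)²)
= √((-3)² + (-1)²) = √(9 + 1) = √10 ≈ 3.1623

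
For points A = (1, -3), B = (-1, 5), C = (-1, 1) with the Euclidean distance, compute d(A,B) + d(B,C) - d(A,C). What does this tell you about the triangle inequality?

d(A,B) = √(2² + 8²) = √68 ≈ 8.2462, d(B,C) = √(0² + 4²) = √16 = 4, d(A,C) = √(2² + 4²) = √20 ≈ 4.4721.
d(A,B) + d(B,C) - d(A,C) = 8.2462 + 4 - 4.4721 = 12.2462 - 4.4721 = 7.7741 (to 4 decimal places). This is ≥ 0, so the triangle inequality holds for these points.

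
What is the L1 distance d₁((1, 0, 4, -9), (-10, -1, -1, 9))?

Σ|x_i - y_i| = |1 - (-10)| + |0 - (-1)| + |4 - (-1)| + |-9 - 9| = 11 + 1 + 5 + 18 = 35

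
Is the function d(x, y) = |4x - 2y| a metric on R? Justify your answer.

No. d fails symmetry: d(2, 5) = |4·2 - 2·5| = |-2| = 2, but d(5, 2) = |4·5 - 2·2| = |16| = 16. Since 2 ≠ 16, d(x,y) ≠ d(y,x) in general.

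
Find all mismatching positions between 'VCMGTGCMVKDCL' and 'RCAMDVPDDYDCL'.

Differing positions: 1, 3, 4, 5, 6, 7, 8, 9, 10. Hamming distance = 9.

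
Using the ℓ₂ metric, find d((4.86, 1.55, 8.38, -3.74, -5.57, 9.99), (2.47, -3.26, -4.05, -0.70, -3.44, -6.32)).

√(Σ(x_i - y_i)²) = √((4.86 - 2.47)² + (1.55 - (-3.26))² + (8.38 - (-4.05))² + (-3.74 - (-0.7))² + (-5.57 - (-3.44))² + (9.99 - (-6.32))²)
= √(2.39² + 4.81² + 12.43² + (-3.04)² + (-2.13)² + 16.31²) = √(5.7121 + 23.1361 + 154.5049 + 9.2416 + 4.5369 + 266.0161) = √463.1477 ≈ 21.5209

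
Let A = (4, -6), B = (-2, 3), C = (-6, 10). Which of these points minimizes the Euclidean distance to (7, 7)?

Distances: d(A) ≈ 13.3417, d(B) ≈ 9.8489, d(C) ≈ 13.3417. Nearest: B = (-2, 3) with distance 9.8489.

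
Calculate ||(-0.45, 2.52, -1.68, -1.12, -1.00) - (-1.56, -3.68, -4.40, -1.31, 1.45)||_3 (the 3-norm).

(Σ|x_i - y_i|^3)^(1/3) = (|-0.45 - (-1.56)|^3 + |2.52 - (-3.68)|^3 + |-1.68 - (-4.4)|^3 + |-1.12 - (-1.31)|^3 + |-1 - 1.45|^3)^(1/3)
= (1.11^3 + 6.2^3 + 2.72^3 + 0.19^3 + 2.45^3)^(1/3) ≈ (1.3676 + 238.328 + 20.1236 + 0.0069 + 14.7061)^(1/3) = (274.5322)^(1/3) ≈ 6.4993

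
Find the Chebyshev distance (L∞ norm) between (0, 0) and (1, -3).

max(|x_i - y_i|) = max(|0 - 1|, |0 - (-3)|) = max(1, 3) = 3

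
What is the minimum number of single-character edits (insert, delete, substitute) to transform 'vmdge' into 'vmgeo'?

Let D[i][j] be the edit distance between the first i characters of 'vmdge' and the first j characters of 'vmgeo', with D[i][0] = i, D[0][j] = j, and D[i][j] = D[i-1][j-1] if the characters match, else 1 + min(D[i-1][j], D[i][j-1], D[i-1][j-1]). Filling the table (rows: prefixes of 'vmdge', columns: prefixes of 'vmgeo'):
     ε  v  m  g  e  o
  ε  0  1  2  3  4  5
  v  1  0  1  2  3  4
  m  2  1  0  1  2  3
  d  3  2  1  1  2  3
  g  4  3  2  1  2  3
  e  5  4  3  2  1  2
The bottom-right entry gives D[5][5] = 2, so no sequence of fewer than 2 edits works. Backtracking through the table gives one optimal edit sequence (2 edits):
  vmdge → vmge (del d @3)
  vmge → vmgeo (ins o @5)
Edit distance = 2.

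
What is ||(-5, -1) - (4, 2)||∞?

max(|x_i - y_i|) = max(|-5 - 4|, |-1 - 2|) = max(9, 3) = 9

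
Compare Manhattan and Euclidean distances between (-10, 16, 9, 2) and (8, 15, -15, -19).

L1 = |-10 - 8| + |16 - 15| + |9 - (-15)| + |2 - (-19)| = 18 + 1 + 24 + 21 = 64
L2 = √(18² + 1² + 24² + 21²) = √1342 ≈ 36.6333
L1 ≥ L2 always (equality iff movement is along one axis); L1 > L2 here.
Ratio L1/L2 = 64/√1342 ≈ 1.747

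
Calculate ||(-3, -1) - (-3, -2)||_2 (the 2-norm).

(Σ|x_i - y_i|^2)^(1/2) = (|-3 - (-3)|^2 + |-1 - (-2)|^2)^(1/2)
= (0^2 + 1^2)^(1/2) = (0 + 1)^(1/2) = (1)^(1/2) = 1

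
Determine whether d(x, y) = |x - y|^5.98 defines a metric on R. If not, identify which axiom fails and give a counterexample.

No. d(x,y) = |x-y|^5.98 fails the triangle inequality since p = 5.98 > 1. Counterexample: x = -2, y = 8, z = 9. d(x,z) = |-2 - 9|^5.98 = 11^5.98 ≈ 1688605.7246, but d(x,y) + d(y,z) = 10^5.98 + 1^5.98 ≈ 954992.586 + 1 = 954993.586. Since 1688605.7246 > 954993.586, the triangle inequality is violated.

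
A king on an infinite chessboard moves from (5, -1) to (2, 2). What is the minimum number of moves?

max(|x_i - y_i|) = max(|5 - 2|, |-1 - 2|) = max(3, 3) = 3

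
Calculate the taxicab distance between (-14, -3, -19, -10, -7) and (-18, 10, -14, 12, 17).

Σ|x_i - y_i| = |-14 - (-18)| + |-3 - 10| + |-19 - (-14)| + |-10 - 12| + |-7 - 17| = 4 + 13 + 5 + 22 + 24 = 68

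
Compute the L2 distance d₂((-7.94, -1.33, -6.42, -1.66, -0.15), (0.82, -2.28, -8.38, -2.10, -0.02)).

√(Σ(x_i - y_i)²) = √((-7.94 - 0.82)² + (-1.33 - (-2.28))² + (-6.42 - (-8.38))² + (-1.66 - (-2.1))² + (-0.15 - (-0.02))²)
= √((-8.76)² + 0.95² + 1.96² + 0.44² + (-0.13)²) = √(76.7376 + 0.9025 + 3.8416 + 0.1936 + 0.0169) = √81.6922 ≈ 9.0384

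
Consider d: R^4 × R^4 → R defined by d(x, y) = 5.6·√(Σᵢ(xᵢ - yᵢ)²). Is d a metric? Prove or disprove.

Yes. The L2 (Euclidean) norm induces a metric on R^4, and multiplying a metric by a positive constant 5.6 > 0 preserves all four axioms: non-negativity (5.6·||x-y|| ≥ 0), identity (5.6·||x-y|| = 0 ⟺ ||x-y|| = 0 ⟺ x = y), symmetry (||x-y|| = ||y-x||), and the triangle inequality (5.6·||x-z|| ≤ 5.6·||x-y|| + 5.6·||y-z||). So d is a metric.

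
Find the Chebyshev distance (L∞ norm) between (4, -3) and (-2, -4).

max(|x_i - y_i|) = max(|4 - (-2)|, |-3 - (-4)|) = max(6, 1) = 6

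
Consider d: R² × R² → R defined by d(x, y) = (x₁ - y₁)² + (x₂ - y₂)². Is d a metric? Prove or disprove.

No. The squared Euclidean distance fails the triangle inequality. Counterexample: x = (0, 0), y = (1, 2), z = (2, 4). d(x,z) = 2² + 4² = 20, but d(x,y) + d(y,z) = (1² + 2²) + (1² + 2²) = 5 + 5 = 10. Since 20 > 10, the triangle inequality is violated. (Note: √d, the ordinary Euclidean distance, IS a metric.)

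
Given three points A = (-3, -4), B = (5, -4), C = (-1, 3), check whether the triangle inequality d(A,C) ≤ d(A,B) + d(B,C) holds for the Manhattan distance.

d(A,B) = 8 + 0 = 8, d(B,C) = 6 + 7 = 13, d(A,C) = 2 + 7 = 9.
d(A,C) = 9 ≤ 8 + 13 = 21. Triangle inequality is satisfied.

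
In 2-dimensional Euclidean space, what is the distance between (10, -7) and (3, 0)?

√(Σ(x_i - y_i)²) = √((10 - 3)² + (-7 - 0)²)
= √(7² + (-7)²) = √(49 + 49) = √98 ≈ 9.8995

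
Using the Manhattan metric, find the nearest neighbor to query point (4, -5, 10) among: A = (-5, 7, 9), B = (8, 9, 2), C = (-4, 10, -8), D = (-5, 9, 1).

Distances: d(A) = 22, d(B) = 26, d(C) = 41, d(D) = 32. Nearest: A = (-5, 7, 9) with distance 22.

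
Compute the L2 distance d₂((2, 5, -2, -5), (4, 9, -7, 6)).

√(Σ(x_i - y_i)²) = √((2 - 4)² + (5 - 9)² + (-2 - (-7))² + (-5 - 6)²)
= √((-2)² + (-4)² + 5² + (-11)²) = √(4 + 16 + 25 + 121) = √166 ≈ 12.8841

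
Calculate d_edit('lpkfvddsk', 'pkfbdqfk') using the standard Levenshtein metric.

Let D[i][j] be the edit distance between the first i characters of 'lpkfvddsk' and the first j characters of 'pkfbdqfk', with D[i][0] = i, D[0][j] = j, and D[i][j] = D[i-1][j-1] if the characters match, else 1 + min(D[i-1][j], D[i][j-1], D[i-1][j-1]). Filling the table (rows: prefixes of 'lpkfvddsk', columns: prefixes of 'pkfbdqfk'):
     ε  p  k  f  b  d  q  f  k
  ε  0  1  2  3  4  5  6  7  8
  l  1  1  2  3  4  5  6  7  8
  p  2  1  2  3  4  5  6  7  8
  k  3  2  1  2  3  4  5  6  7
  f  4  3  2  1  2  3  4  5  6
  v  5  4  3  2  2  3  4  5  6
  d  6  5  4  3  3  2  3  4  5
  d  7  6  5  4  4  3  3  4  5
  s  8  7  6  5  5  4  4  4  5
  k  9  8  7  6  6  5  5  5  4
The bottom-right entry gives D[9][8] = 4, so no sequence of fewer than 4 edits works. Backtracking through the table gives one optimal edit sequence (4 edits):
  lpkfvddsk → pkfvddsk (del l @1)
  pkfvddsk → pkfbddsk (sub v→b @4)
  pkfbddsk → pkfbdqsk (sub d→q @6)
  pkfbdqsk → pkfbdqfk (sub s→f @7)
Edit distance = 4.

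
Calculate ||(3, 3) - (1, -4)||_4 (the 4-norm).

(Σ|x_i - y_i|^4)^(1/4) = (|3 - 1|^4 + |3 - (-4)|^4)^(1/4)
= (2^4 + 7^4)^(1/4) = (16 + 2401)^(1/4) = (2417)^(1/4) ≈ 7.0116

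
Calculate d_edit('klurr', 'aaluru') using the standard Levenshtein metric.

Let D[i][j] be the edit distance between the first i characters of 'klurr' and the first j characters of 'aaluru', with D[i][0] = i, D[0][j] = j, and D[i][j] = D[i-1][j-1] if the characters match, else 1 + min(D[i-1][j], D[i][j-1], D[i-1][j-1]). Filling the table (rows: prefixes of 'klurr', columns: prefixes of 'aaluru'):
     ε  a  a  l  u  r  u
  ε  0  1  2  3  4  5  6
  k  1  1  2  3  4  5  6
  l  2  2  2  2  3  4  5
  u  3  3  3  3  2  3  4
  r  4  4  4  4  3  2  3
  r  5  5  5  5  4  3  3
The bottom-right entry gives D[5][6] = 3, so no sequence of fewer than 3 edits works. Backtracking through the table gives one optimal edit sequence (3 edits):
  klurr → aklurr (ins a @1)
  aklurr → aalurr (sub k→a @2)
  aalurr → aaluru (sub r→u @6)
Edit distance = 3.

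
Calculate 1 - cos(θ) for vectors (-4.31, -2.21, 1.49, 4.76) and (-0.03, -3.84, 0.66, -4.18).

With u = (-4.31, -2.21, 1.49, 4.76), v = (-0.03, -3.84, 0.66, -4.18):
u·v = (-4.31)·(-0.03) + (-2.21)·(-3.84) + 1.49·0.66 + 4.76·(-4.18) = 0.1293 + 8.4864 + 0.9834 + (-19.8968) = -10.2977.
|u| = √((-4.31)² + (-2.21)² + 1.49² + 4.76²) = √(18.5761 + 4.8841 + 2.2201 + 22.6576) = √48.3379, |v| = √((-0.03)² + (-3.84)² + 0.66² + (-4.18)²) = √(0.0009 + 14.7456 + 0.4356 + 17.4724) = √32.6545.
cos θ = (u·v)/(|u||v|) = -10.2977/(√48.3379·√32.6545) ≈ -0.2592
Cosine distance = 1 - cos θ ≈ 1 - (-0.2592) = 1.2592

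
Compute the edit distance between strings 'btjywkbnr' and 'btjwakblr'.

Let D[i][j] be the edit distance between the first i characters of 'btjywkbnr' and the first j characters of 'btjwakblr', with D[i][0] = i, D[0][j] = j, and D[i][j] = D[i-1][j-1] if the characters match, else 1 + min(D[i-1][j], D[i][j-1], D[i-1][j-1]). Filling the table (rows: prefixes of 'btjywkbnr', columns: prefixes of 'btjwakblr'):
     ε  b  t  j  w  a  k  b  l  r
  ε  0  1  2  3  4  5  6  7  8  9
  b  1  0  1  2  3  4  5  6  7  8
  t  2  1  0  1  2  3  4  5  6  7
  j  3  2  1  0  1  2  3  4  5  6
  y  4  3  2  1  1  2  3  4  5  6
  w  5  4  3  2  1  2  3  4  5  6
  k  6  5  4  3  2  2  2  3  4  5
  b  7  6  5  4  3  3  3  2  3  4
  n  8  7  6  5  4  4  4  3  3  4
  r  9  8  7  6  5  5  5  4  4  3
The bottom-right entry gives D[9][9] = 3, so no sequence of fewer than 3 edits works. Backtracking through the table gives one optimal edit sequence (3 edits):
  btjywkbnr → btjwwkbnr (sub y→w @4)
  btjwwkbnr → btjwakbnr (sub w→a @5)
  btjwakbnr → btjwakblr (sub n→l @8)
Edit distance = 3.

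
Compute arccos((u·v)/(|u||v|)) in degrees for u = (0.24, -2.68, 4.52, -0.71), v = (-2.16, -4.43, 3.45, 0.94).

With u = (0.24, -2.68, 4.52, -0.71), v = (-2.16, -4.43, 3.45, 0.94):
u·v = 0.24·(-2.16) + (-2.68)·(-4.43) + 4.52·3.45 + (-0.71)·0.94 = (-0.5184) + 11.8724 + 15.594 + (-0.6674) = 26.2806.
|u| = √(0.24² + (-2.68)² + 4.52² + (-0.71)²) = √(0.0576 + 7.1824 + 20.4304 + 0.5041) = √28.1745, |v| = √((-2.16)² + (-4.43)² + 3.45² + 0.94²) = √(4.6656 + 19.6249 + 11.9025 + 0.8836) = √37.0766.
cos θ = (u·v)/(|u||v|) = 26.2806/(√28.1745·√37.0766) ≈ 0.813125
θ = arccos(0.813125) ≈ 35.6°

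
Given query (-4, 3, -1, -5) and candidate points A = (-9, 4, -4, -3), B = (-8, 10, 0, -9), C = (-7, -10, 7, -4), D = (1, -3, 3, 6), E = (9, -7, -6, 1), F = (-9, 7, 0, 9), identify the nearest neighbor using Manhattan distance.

Distances: d(A) = 11, d(B) = 16, d(C) = 25, d(D) = 26, d(E) = 34, d(F) = 24. Nearest: A = (-9, 4, -4, -3) with distance 11.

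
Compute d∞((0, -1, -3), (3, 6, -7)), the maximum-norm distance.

max(|x_i - y_i|) = max(|0 - 3|, |-1 - 6|, |-3 - (-7)|) = max(3, 7, 4) = 7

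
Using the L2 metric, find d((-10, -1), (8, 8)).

√(Σ(x_i - y_i)²) = √((-10 - 8)² + (-1 - 8)²)
= √((-18)² + (-9)²) = √(324 + 81) = √405 ≈ 20.1246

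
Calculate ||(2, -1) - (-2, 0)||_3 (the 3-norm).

(Σ|x_i - y_i|^3)^(1/3) = (|2 - (-2)|^3 + |-1 - 0|^3)^(1/3)
= (4^3 + 1^3)^(1/3) = (64 + 1)^(1/3) = (65)^(1/3) ≈ 4.0207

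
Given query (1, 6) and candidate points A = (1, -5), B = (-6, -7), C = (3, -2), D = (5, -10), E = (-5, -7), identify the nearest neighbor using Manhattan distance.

Distances: d(A) = 11, d(B) = 20, d(C) = 10, d(D) = 20, d(E) = 19. Nearest: C = (3, -2) with distance 10.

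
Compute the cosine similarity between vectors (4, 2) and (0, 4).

With u = (4, 2), v = (0, 4):
u·v = 4·0 + 2·4 = 0 + 8 = 8.
|u| = √(4² + 2²) = √20, |v| = √(0² + 4²) = √16, so |u||v| = √(20·16) = √320.
cos θ = (u·v)/(|u||v|) = 8/√320 ≈ 0.4472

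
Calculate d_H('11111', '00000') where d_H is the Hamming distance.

Differing positions: 1, 2, 3, 4, 5. Hamming distance = 5.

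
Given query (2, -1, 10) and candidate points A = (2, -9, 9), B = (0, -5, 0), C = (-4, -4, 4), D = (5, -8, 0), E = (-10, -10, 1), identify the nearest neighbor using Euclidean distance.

Distances: d(A) ≈ 8.0623, d(B) ≈ 10.9545, d(C) = 9, d(D) ≈ 12.5698, d(E) ≈ 17.4929. Nearest: A = (2, -9, 9) with distance 8.0623.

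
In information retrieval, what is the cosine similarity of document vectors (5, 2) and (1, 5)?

With u = (5, 2), v = (1, 5):
u·v = 5·1 + 2·5 = 5 + 10 = 15.
|u| = √(5² + 2²) = √29, |v| = √(1² + 5²) = √26, so |u||v| = √(29·26) = √754.
cos θ = (u·v)/(|u||v|) = 15/√754 ≈ 0.5463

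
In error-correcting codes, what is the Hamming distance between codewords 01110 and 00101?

Differing positions: 2, 4, 5. Hamming distance = 3.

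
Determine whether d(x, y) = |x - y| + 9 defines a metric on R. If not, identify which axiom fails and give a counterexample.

No. d fails identity of indiscernibles (specifically d(x,x) = 0): d(-6, -6) = |-6 - (-6)| + 9 = 0 + 9 = 9 ≠ 0.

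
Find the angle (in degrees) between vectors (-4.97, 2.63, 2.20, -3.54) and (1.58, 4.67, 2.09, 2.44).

With u = (-4.97, 2.63, 2.20, -3.54), v = (1.58, 4.67, 2.09, 2.44):
u·v = (-4.97)·1.58 + 2.63·4.67 + 2.2·2.09 + (-3.54)·2.44 = (-7.8526) + 12.2821 + 4.598 + (-8.6376) = 0.3899.
|u| = √((-4.97)² + 2.63² + 2.2² + (-3.54)²) = √(24.7009 + 6.9169 + 4.84 + 12.5316) = √48.9894, |v| = √(1.58² + 4.67² + 2.09² + 2.44²) = √(2.4964 + 21.8089 + 4.3681 + 5.9536) = √34.627.
cos θ = (u·v)/(|u||v|) = 0.3899/(√48.9894·√34.627) ≈ 0.009467
θ = arccos(0.009467) ≈ 89.46°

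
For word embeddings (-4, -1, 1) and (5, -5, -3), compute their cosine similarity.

With u = (-4, -1, 1), v = (5, -5, -3):
u·v = (-4)·5 + (-1)·(-5) + 1·(-3) = (-20) + 5 + (-3) = -18.
|u| = √((-4)² + (-1)² + 1²) = √18, |v| = √(5² + (-5)² + (-3)²) = √59, so |u||v| = √(18·59) = √1062.
cos θ = (u·v)/(|u||v|) = -18/√1062 ≈ -0.5523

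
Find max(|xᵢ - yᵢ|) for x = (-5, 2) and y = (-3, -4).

max(|x_i - y_i|) = max(|-5 - (-3)|, |2 - (-4)|) = max(2, 6) = 6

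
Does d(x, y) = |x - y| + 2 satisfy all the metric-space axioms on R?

No. d fails identity of indiscernibles (specifically d(x,x) = 0): d(3, 3) = |3 - 3| + 2 = 0 + 2 = 2 ≠ 0.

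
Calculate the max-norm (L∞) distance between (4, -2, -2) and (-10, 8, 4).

max(|x_i - y_i|) = max(|4 - (-10)|, |-2 - 8|, |-2 - 4|) = max(14, 10, 6) = 14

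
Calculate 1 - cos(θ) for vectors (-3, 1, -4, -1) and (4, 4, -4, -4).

With u = (-3, 1, -4, -1), v = (4, 4, -4, -4):
u·v = (-3)·4 + 1·4 + (-4)·(-4) + (-1)·(-4) = (-12) + 4 + 16 + 4 = 12.
|u| = √((-3)² + 1² + (-4)² + (-1)²) = √27, |v| = √(4² + 4² + (-4)² + (-4)²) = √64, so |u||v| = √(27·64) = √1728.
cos θ = (u·v)/(|u||v|) = 12/√1728 ≈ 0.2887
Cosine distance = 1 - cos θ ≈ 1 - 0.2887 = 0.7113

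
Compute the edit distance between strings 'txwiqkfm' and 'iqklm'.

Let D[i][j] be the edit distance between the first i characters of 'txwiqkfm' and the first j characters of 'iqklm', with D[i][0] = i, D[0][j] = j, and D[i][j] = D[i-1][j-1] if the characters match, else 1 + min(D[i-1][j], D[i][j-1], D[i-1][j-1]). Filling the table (rows: prefixes of 'txwiqkfm', columns: prefixes of 'iqklm'):
     ε  i  q  k  l  m
  ε  0  1  2  3  4  5
  t  1  1  2  3  4  5
  x  2  2  2  3  4  5
  w  3  3  3  3  4  5
  i  4  3  4  4  4  5
  q  5  4  3  4  5  5
  k  6  5  4  3  4  5
  f  7  6  5  4  4  5
  m  8  7  6  5  5  4
The bottom-right entry gives D[8][5] = 4, so no sequence of fewer than 4 edits works. Backtracking through the table gives one optimal edit sequence (4 edits):
  txwiqkfm → xwiqkfm (del t @1)
  xwiqkfm → wiqkfm (del x @1)
  wiqkfm → iqkfm (del w @1)
  iqkfm → iqklm (sub f→l @4)
Edit distance = 4.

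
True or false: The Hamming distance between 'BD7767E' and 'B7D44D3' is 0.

Differing positions: 2, 3, 4, 5, 6, 7. Hamming distance = 6, so the claim that d_H = 0 is false.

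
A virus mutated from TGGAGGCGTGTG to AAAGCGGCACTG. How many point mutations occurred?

Differing positions: 1, 2, 3, 4, 5, 7, 8, 9, 10. Hamming distance = 9.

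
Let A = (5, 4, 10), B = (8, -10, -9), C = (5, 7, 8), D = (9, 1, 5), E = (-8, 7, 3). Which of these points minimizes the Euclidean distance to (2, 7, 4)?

Distances: d(A) ≈ 7.3485, d(B) ≈ 22.2261, d(C) = 5, d(D) ≈ 9.2736, d(E) ≈ 10.0499. Nearest: C = (5, 7, 8) with distance 5.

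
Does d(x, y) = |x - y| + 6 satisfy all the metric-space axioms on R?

No. d fails identity of indiscernibles (specifically d(x,x) = 0): d(-4, -4) = |-4 - (-4)| + 6 = 0 + 6 = 6 ≠ 0.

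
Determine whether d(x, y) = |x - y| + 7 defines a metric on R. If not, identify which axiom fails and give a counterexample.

No. d fails identity of indiscernibles (specifically d(x,x) = 0): d(-7, -7) = |-7 - (-7)| + 7 = 0 + 7 = 7 ≠ 0.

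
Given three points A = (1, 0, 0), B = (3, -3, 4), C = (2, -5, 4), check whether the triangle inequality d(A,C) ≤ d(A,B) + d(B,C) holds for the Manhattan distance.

d(A,B) = 2 + 3 + 4 = 9, d(B,C) = 1 + 2 + 0 = 3, d(A,C) = 1 + 5 + 4 = 10.
d(A,C) = 10 ≤ 9 + 3 = 12. Triangle inequality is satisfied.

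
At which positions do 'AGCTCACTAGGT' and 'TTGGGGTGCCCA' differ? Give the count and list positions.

Differing positions: 1, 2, 3, 4, 5, 6, 7, 8, 9, 10, 11, 12. Hamming distance = 12.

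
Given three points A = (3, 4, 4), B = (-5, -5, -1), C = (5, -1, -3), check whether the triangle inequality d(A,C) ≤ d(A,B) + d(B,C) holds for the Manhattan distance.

d(A,B) = 8 + 9 + 5 = 22, d(B,C) = 10 + 4 + 2 = 16, d(A,C) = 2 + 5 + 7 = 14.
d(A,C) = 14 ≤ 22 + 16 = 38. Triangle inequality is satisfied.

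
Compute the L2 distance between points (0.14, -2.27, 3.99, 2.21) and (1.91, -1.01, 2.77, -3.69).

(Σ|x_i - y_i|^2)^(1/2) = (|0.14 - 1.91|^2 + |-2.27 - (-1.01)|^2 + |3.99 - 2.77|^2 + |2.21 - (-3.69)|^2)^(1/2)
= (1.77^2 + 1.26^2 + 1.22^2 + 5.9^2)^(1/2) = (3.1329 + 1.5876 + 1.4884 + 34.81)^(1/2) = (41.0189)^(1/2) ≈ 6.4046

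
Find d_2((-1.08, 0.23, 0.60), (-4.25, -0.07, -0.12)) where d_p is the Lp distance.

(Σ|x_i - y_i|^2)^(1/2) = (|-1.08 - (-4.25)|^2 + |0.23 - (-0.07)|^2 + |0.6 - (-0.12)|^2)^(1/2)
= (3.17^2 + 0.3^2 + 0.72^2)^(1/2) = (10.0489 + 0.09 + 0.5184)^(1/2) = (10.6573)^(1/2) ≈ 3.2646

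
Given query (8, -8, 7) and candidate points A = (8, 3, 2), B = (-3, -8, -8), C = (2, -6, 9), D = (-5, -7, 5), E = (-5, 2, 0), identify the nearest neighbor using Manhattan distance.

Distances: d(A) = 16, d(B) = 26, d(C) = 10, d(D) = 16, d(E) = 30. Nearest: C = (2, -6, 9) with distance 10.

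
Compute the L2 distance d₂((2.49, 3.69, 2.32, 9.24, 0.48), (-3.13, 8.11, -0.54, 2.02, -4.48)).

√(Σ(x_i - y_i)²) = √((2.49 - (-3.13))² + (3.69 - 8.11)² + (2.32 - (-0.54))² + (9.24 - 2.02)² + (0.48 - (-4.48))²)
= √(5.62² + (-4.42)² + 2.86² + 7.22² + 4.96²) = √(31.5844 + 19.5364 + 8.1796 + 52.1284 + 24.6016) = √136.0304 ≈ 11.6632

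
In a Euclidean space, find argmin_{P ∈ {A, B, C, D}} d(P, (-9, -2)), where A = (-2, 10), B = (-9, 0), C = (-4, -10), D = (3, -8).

Distances: d(A) ≈ 13.8924, d(B) = 2, d(C) ≈ 9.434, d(D) ≈ 13.4164. Nearest: B = (-9, 0) with distance 2.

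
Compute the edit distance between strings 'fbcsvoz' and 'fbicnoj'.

Let D[i][j] be the edit distance between the first i characters of 'fbcsvoz' and the first j characters of 'fbicnoj', with D[i][0] = i, D[0][j] = j, and D[i][j] = D[i-1][j-1] if the characters match, else 1 + min(D[i-1][j], D[i][j-1], D[i-1][j-1]). Filling the table (rows: prefixes of 'fbcsvoz', columns: prefixes of 'fbicnoj'):
     ε  f  b  i  c  n  o  j
  ε  0  1  2  3  4  5  6  7
  f  1  0  1  2  3  4  5  6
  b  2  1  0  1  2  3  4  5
  c  3  2  1  1  1  2  3  4
  s  4  3  2  2  2  2  3  4
  v  5  4  3  3  3  3  3  4
  o  6  5  4  4  4  4  3  4
  z  7  6  5  5  5  5  4  4
The bottom-right entry gives D[7][7] = 4, so no sequence of fewer than 4 edits works. Backtracking through the table gives one optimal edit sequence (4 edits):
  fbcsvoz → fbisvoz (sub c→i @3)
  fbisvoz → fbicvoz (sub s→c @4)
  fbicvoz → fbicnoz (sub v→n @5)
  fbicnoz → fbicnoj (sub z→j @7)
Edit distance = 4.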